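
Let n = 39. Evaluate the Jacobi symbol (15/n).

Reciprocity: 15 ≡ 3 and 39 ≡ 3 (mod 4), so (15/39) = −(39/15).
Reduce top mod 15: now compute (9/15).
Reciprocity: 9 ≡ 1 and 15 ≡ 3 (mod 4), so (9/15) = +(15/9).
Reduce top mod 9: now compute (6/9).
Pull out 2: since 9 ≡ 1 (mod 8), (2/9) = +1.
Reciprocity: 3 ≡ 3 and 9 ≡ 1 (mod 4), so (3/9) = +(9/3).
Reduce top mod 3: now compute (0/3).
Top reduces to 0: gcd > 1, so the symbol is 0.

0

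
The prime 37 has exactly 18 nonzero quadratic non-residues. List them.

2 5 6 8 13 14 15 17 18 19 20 22 23 24 29 31 32 35

Square k = 1,…,18 (k and 37−k give the same square):
1²=1, 2²=4, 3²=9, 4²=16, 5²=25, 6²=36, 7²≡12, 8²≡27, 9²≡7, 10²≡26, 11²≡10, 12²≡33, 13²≡21, 14²≡11, 15²≡3, 16²≡34, 17²≡30, 18²≡28 (mod 37).
The residues are {1, 3, 4, 7, 9, 10, 11, 12, 16, 21, 25, 26, 27, 28, 30, 33, 34, 36}; the non-residues are the remaining 18 nonzero classes.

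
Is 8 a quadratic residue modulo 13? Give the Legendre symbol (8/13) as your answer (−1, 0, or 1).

Pull out 2^3: since 13 ≡ 5 (mod 8), (2/13) = -1, so (2/13)^3 = -1.
Reached (1/13) = 1. Collecting the sign flips along the way, the symbol is -1.

-1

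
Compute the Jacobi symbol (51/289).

0

Reciprocity: 51 ≡ 3 and 289 ≡ 1 (mod 4), so (51/289) = +(289/51).
Reduce top mod 51: now compute (34/51).
Pull out 2: since 51 ≡ 3 (mod 8), (2/51) = -1.
Reciprocity: 17 ≡ 1 and 51 ≡ 3 (mod 4), so (17/51) = +(51/17).
Reduce top mod 17: now compute (0/17).
Top reduces to 0: gcd > 1, so the symbol is 0.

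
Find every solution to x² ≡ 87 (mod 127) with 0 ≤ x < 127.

50, 77

Since 127 ≡ 3 (mod 4), a square root of 87 is 87^((127+1)/4) = 87^32 mod 127.
Repeated squaring: 87^2≡76, 87^4≡61, 87^8≡38, 87^16≡47, 87^32≡50 (mod 127).
87^32 = 87^(32) ≡ 50 (mod 127).
Check: 50² = 2500 ≡ 87 (mod 127). The two roots are 50 and 77.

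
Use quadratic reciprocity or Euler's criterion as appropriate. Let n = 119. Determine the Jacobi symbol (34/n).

Pull out 2: since 119 ≡ 7 (mod 8), (2/119) = +1.
Reciprocity: 17 ≡ 1 and 119 ≡ 3 (mod 4), so (17/119) = +(119/17).
Reduce top mod 17: now compute (0/17).
Top reduces to 0: gcd > 1, so the symbol is 0.

0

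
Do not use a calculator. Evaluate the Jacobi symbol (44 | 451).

0

Pull out 2^2: since 451 ≡ 3 (mod 8), (2/451) = -1, so (2/451)^2 = +1.
Reciprocity: 11 ≡ 3 and 451 ≡ 3 (mod 4), so (11/451) = −(451/11).
Reduce top mod 11: now compute (0/11).
Top reduces to 0: gcd > 1, so the symbol is 0.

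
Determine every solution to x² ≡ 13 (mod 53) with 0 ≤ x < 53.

53 ≡ 1 (mod 4), so we find a root by search.
Trying successive values, 15² = 225 ≡ 13 (mod 53). The other root is 53 − 15 = 38.

15, 38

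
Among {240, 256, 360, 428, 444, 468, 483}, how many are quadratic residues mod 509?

3

(240/509) = -1 → non-residue.
(256/509) = +1 → QR.
(360/509) = -1 → non-residue.
(428/509) = +1 → QR.
(444/509) = -1 → non-residue.
(468/509) = -1 → non-residue.
(483/509) = +1 → QR.
Total quadratic residues among the 7: 3.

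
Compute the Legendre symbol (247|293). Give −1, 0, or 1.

Euler's criterion: (247/293) ≡ 247^146 (mod 293).
247^2 ≡ 65 (mod 293)
247^4 ≡ 123 (mod 293)
247^8 ≡ 186 (mod 293)
247^16 ≡ 22 (mod 293)
247^32 ≡ 191 (mod 293)
247^64 ≡ 149 (mod 293)
247^128 ≡ 226 (mod 293)
247^146 = 247^(128+16+2) ≡ 1 (mod 293).
Result is 1, so (247/293) = 1.

1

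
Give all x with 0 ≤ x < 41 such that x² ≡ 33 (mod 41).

41 ≡ 1 (mod 4), so we find a root by search.
Trying successive values, 19² = 361 ≡ 33 (mod 41). The other root is 41 − 19 = 22.

19, 22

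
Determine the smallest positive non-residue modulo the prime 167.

5

(2/167) = +1, so 2 is a residue.
(3/167) = +1, so 3 is a residue.
(4/167) = +1, so 4 is a residue.
(5/167) = −1, so 5 is the smallest positive non-residue mod 167.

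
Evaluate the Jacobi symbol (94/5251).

Pull out 2: since 5251 ≡ 3 (mod 8), (2/5251) = -1.
Reciprocity: 47 ≡ 3 and 5251 ≡ 3 (mod 4), so (47/5251) = −(5251/47).
Reduce top mod 47: now compute (34/47).
Pull out 2: since 47 ≡ 7 (mod 8), (2/47) = +1.
Reciprocity: 17 ≡ 1 and 47 ≡ 3 (mod 4), so (17/47) = +(47/17).
Reduce top mod 17: now compute (13/17).
Reciprocity: 13 ≡ 1 and 17 ≡ 1 (mod 4), so (13/17) = +(17/13).
Reduce top mod 13: now compute (4/13).
Pull out 2^2: since 13 ≡ 5 (mod 8), (2/13) = -1, so (2/13)^2 = +1.
Reached (1/13) = 1. Collecting the sign flips along the way, the symbol is +1.

1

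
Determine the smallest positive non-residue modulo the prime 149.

2

(2/149) = −1, so 2 is the smallest positive non-residue mod 149.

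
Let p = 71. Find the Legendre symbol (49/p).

Euler's criterion: (49/71) ≡ 49^35 (mod 71).
49^2 ≡ 58 (mod 71)
49^4 ≡ 27 (mod 71)
49^8 ≡ 19 (mod 71)
49^16 ≡ 6 (mod 71)
49^32 ≡ 36 (mod 71)
49^35 = 49^(32+2+1) ≡ 1 (mod 71).
Result is 1, so (49/71) = 1.

1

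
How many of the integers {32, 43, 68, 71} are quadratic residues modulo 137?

2

(32/137) = +1 → QR.
(43/137) = -1 → non-residue.
(68/137) = +1 → QR.
(71/137) = -1 → non-residue.
Total quadratic residues among the 4: 2.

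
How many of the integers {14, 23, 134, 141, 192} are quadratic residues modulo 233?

3

(14/233) = +1 → QR.
(23/233) = +1 → QR.
(134/233) = -1 → non-residue.
(141/233) = +1 → QR.
(192/233) = -1 → non-residue.
Total quadratic residues among the 5: 3.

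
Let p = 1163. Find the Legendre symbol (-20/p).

First reduce: -20 ≡ 1143 (mod 1163).
Reciprocity: 1143 ≡ 3 and 1163 ≡ 3 (mod 4), so (1143/1163) = −(1163/1143).
Reduce top mod 1143: now compute (20/1143).
Pull out 2^2: since 1143 ≡ 7 (mod 8), (2/1143) = +1, so (2/1143)^2 = +1.
Reciprocity: 5 ≡ 1 and 1143 ≡ 3 (mod 4), so (5/1143) = +(1143/5).
Reduce top mod 5: now compute (3/5).
Reciprocity: 3 ≡ 3 and 5 ≡ 1 (mod 4), so (3/5) = +(5/3).
Reduce top mod 3: now compute (2/3).
Pull out 2: since 3 ≡ 3 (mod 8), (2/3) = -1.
Reached (1/3) = 1. Collecting the sign flips along the way, the symbol is +1.

1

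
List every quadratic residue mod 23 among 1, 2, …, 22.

1,2,3,4,6,8,9,12,13,16,18

Square k = 1,…,11 (k and 23−k give the same square):
1²=1, 2²=4, 3²=9, 4²=16, 5²≡2, 6²≡13, 7²≡3, 8²≡18, 9²≡12, 10²≡8, 11²≡6 (mod 23).
So the quadratic residues mod 23 are {1, 2, 3, 4, 6, 8, 9, 12, 13, 16, 18}.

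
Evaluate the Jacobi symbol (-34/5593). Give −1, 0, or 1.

First reduce: -34 ≡ 5559 (mod 5593).
Reciprocity: 5559 ≡ 3 and 5593 ≡ 1 (mod 4), so (5559/5593) = +(5593/5559).
Reduce top mod 5559: now compute (34/5559).
Pull out 2: since 5559 ≡ 7 (mod 8), (2/5559) = +1.
Reciprocity: 17 ≡ 1 and 5559 ≡ 3 (mod 4), so (17/5559) = +(5559/17).
Reduce top mod 17: now compute (0/17).
Top reduces to 0: gcd > 1, so the symbol is 0.

0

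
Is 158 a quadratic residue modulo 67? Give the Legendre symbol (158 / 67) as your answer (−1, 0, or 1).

1

Euler's criterion: (158/67) ≡ 24^33 (mod 67).
24^2 ≡ 40 (mod 67)
24^4 ≡ 59 (mod 67)
24^8 ≡ 64 (mod 67)
24^16 ≡ 9 (mod 67)
24^32 ≡ 14 (mod 67)
24^33 = 24^(32+1) ≡ 1 (mod 67).
Result is 1, so (158/67) = 1.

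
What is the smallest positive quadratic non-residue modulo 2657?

(2/2657) = +1, so 2 is a residue.
(3/2657) = −1, so 3 is the smallest positive non-residue mod 2657.

3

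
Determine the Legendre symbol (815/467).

Euler's criterion: (815/467) ≡ 348^233 (mod 467).
348^2 ≡ 151 (mod 467)
348^4 ≡ 385 (mod 467)
348^8 ≡ 186 (mod 467)
348^16 ≡ 38 (mod 467)
348^32 ≡ 43 (mod 467)
348^64 ≡ 448 (mod 467)
348^128 ≡ 361 (mod 467)
348^233 = 348^(128+64+32+8+1) ≡ 466 (mod 467).
Result is 466 ≡ −1, so (815/467) = −1.

-1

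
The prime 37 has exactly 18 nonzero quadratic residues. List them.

1, 3, 4, 7, 9, 10, 11, 12, 16, 21, 25, 26, 27, 28, 30, 33, 34, 36

Square k = 1,…,18 (k and 37−k give the same square):
1²=1, 2²=4, 3²=9, 4²=16, 5²=25, 6²=36, 7²≡12, 8²≡27, 9²≡7, 10²≡26, 11²≡10, 12²≡33, 13²≡21, 14²≡11, 15²≡3, 16²≡34, 17²≡30, 18²≡28 (mod 37).
So the quadratic residues mod 37 are {1, 3, 4, 7, 9, 10, 11, 12, 16, 21, 25, 26, 27, 28, 30, 33, 34, 36}.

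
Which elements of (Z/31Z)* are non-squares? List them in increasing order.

Square k = 1,…,15 (k and 31−k give the same square):
1²=1, 2²=4, 3²=9, 4²=16, 5²=25, 6²≡5, 7²≡18, 8²≡2, 9²≡19, 10²≡7, 11²≡28, 12²≡20, 13²≡14, 14²≡10, 15²≡8 (mod 31).
The residues are {1, 2, 4, 5, 7, 8, 9, 10, 14, 16, 18, 19, 20, 25, 28}; the non-residues are the remaining 15 nonzero classes.

3,6,11,12,13,15,17,21,22,23,24,26,27,29,30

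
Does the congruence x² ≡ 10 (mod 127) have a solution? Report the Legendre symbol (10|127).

-1

Pull out 2: since 127 ≡ 7 (mod 8), (2/127) = +1.
Reciprocity: 5 ≡ 1 and 127 ≡ 3 (mod 4), so (5/127) = +(127/5).
Reduce top mod 5: now compute (2/5).
Pull out 2: since 5 ≡ 5 (mod 8), (2/5) = -1.
Reached (1/5) = 1. Collecting the sign flips along the way, the symbol is -1.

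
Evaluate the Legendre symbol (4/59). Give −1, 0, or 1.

1

Euler's criterion: (4/59) ≡ 4^29 (mod 59).
4^2 ≡ 16 (mod 59)
4^4 ≡ 20 (mod 59)
4^8 ≡ 46 (mod 59)
4^16 ≡ 51 (mod 59)
4^29 = 4^(16+8+4+1) ≡ 1 (mod 59).
Result is 1, so (4/59) = 1.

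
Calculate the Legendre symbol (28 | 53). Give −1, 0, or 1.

Pull out 2^2: since 53 ≡ 5 (mod 8), (2/53) = -1, so (2/53)^2 = +1.
Reciprocity: 7 ≡ 3 and 53 ≡ 1 (mod 4), so (7/53) = +(53/7).
Reduce top mod 7: now compute (4/7).
Pull out 2^2: since 7 ≡ 7 (mod 8), (2/7) = +1, so (2/7)^2 = +1.
Reached (1/7) = 1. Collecting the sign flips along the way, the symbol is +1.

1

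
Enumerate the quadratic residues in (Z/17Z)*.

1,2,4,8,9,13,15,16

Square k = 1,…,8 (k and 17−k give the same square):
1²=1, 2²=4, 3²=9, 4²=16, 5²≡8, 6²≡2, 7²≡15, 8²≡13 (mod 17).
So the quadratic residues mod 17 are {1, 2, 4, 8, 9, 13, 15, 16}.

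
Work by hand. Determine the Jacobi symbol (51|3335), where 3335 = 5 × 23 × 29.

Reciprocity: 51 ≡ 3 and 3335 ≡ 3 (mod 4), so (51/3335) = −(3335/51).
Reduce top mod 51: now compute (20/51).
Pull out 2^2: since 51 ≡ 3 (mod 8), (2/51) = -1, so (2/51)^2 = +1.
Reciprocity: 5 ≡ 1 and 51 ≡ 3 (mod 4), so (5/51) = +(51/5).
Reduce top mod 5: now compute (1/5).
Reached (1/5) = 1. Collecting the sign flips along the way, the symbol is -1.

-1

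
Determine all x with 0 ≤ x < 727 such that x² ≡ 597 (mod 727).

Since 727 ≡ 3 (mod 4), a square root of 597 is 597^((727+1)/4) = 597^182 mod 727.
Repeated squaring: 597^2≡179, 597^4≡53, 597^8≡628, 597^16≡350, 597^32≡364, 597^64≡182, 597^128≡409 (mod 727).
597^182 = 597^(128+32+16+4+2) ≡ 212 (mod 727).
Check: 212² = 44944 ≡ 597 (mod 727). The two roots are 212 and 515.

212, 515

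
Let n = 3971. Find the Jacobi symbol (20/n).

Pull out 2^2: since 3971 ≡ 3 (mod 8), (2/3971) = -1, so (2/3971)^2 = +1.
Reciprocity: 5 ≡ 1 and 3971 ≡ 3 (mod 4), so (5/3971) = +(3971/5).
Reduce top mod 5: now compute (1/5).
Reached (1/5) = 1. Collecting the sign flips along the way, the symbol is +1.

1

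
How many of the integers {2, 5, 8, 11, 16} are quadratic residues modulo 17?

3

(2/17) = +1 → QR.
(5/17) = -1 → non-residue.
(8/17) = +1 → QR.
(11/17) = -1 → non-residue.
(16/17) = +1 → QR.
Total quadratic residues among the 5: 3.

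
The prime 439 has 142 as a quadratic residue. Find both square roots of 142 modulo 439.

Since 439 ≡ 3 (mod 4), a square root of 142 is 142^((439+1)/4) = 142^110 mod 439.
Repeated squaring: 142^2≡409, 142^4≡22, 142^8≡45, 142^16≡269, 142^32≡365, 142^64≡208 (mod 439).
142^110 = 142^(64+32+8+4+2) ≡ 286 (mod 439).
Check: 286² = 81796 ≡ 142 (mod 439). The two roots are 153 and 286.

153, 286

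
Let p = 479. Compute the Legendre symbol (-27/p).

First reduce: -27 ≡ 452 (mod 479).
Pull out 2^2: since 479 ≡ 7 (mod 8), (2/479) = +1, so (2/479)^2 = +1.
Reciprocity: 113 ≡ 1 and 479 ≡ 3 (mod 4), so (113/479) = +(479/113).
Reduce top mod 113: now compute (27/113).
Reciprocity: 27 ≡ 3 and 113 ≡ 1 (mod 4), so (27/113) = +(113/27).
Reduce top mod 27: now compute (5/27).
Reciprocity: 5 ≡ 1 and 27 ≡ 3 (mod 4), so (5/27) = +(27/5).
Reduce top mod 5: now compute (2/5).
Pull out 2: since 5 ≡ 5 (mod 8), (2/5) = -1.
Reached (1/5) = 1. Collecting the sign flips along the way, the symbol is -1.

-1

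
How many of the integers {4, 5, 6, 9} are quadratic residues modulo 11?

3

(4/11) = +1 → QR.
(5/11) = +1 → QR.
(6/11) = -1 → non-residue.
(9/11) = +1 → QR.
Total quadratic residues among the 4: 3.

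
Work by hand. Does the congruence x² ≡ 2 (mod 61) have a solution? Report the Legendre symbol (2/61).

Pull out 2: since 61 ≡ 5 (mod 8), (2/61) = -1.
Reached (1/61) = 1. Collecting the sign flips along the way, the symbol is -1.

-1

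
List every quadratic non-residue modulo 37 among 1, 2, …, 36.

2,5,6,8,13,14,15,17,18,19,20,22,23,24,29,31,32,35

Square k = 1,…,18 (k and 37−k give the same square):
1²=1, 2²=4, 3²=9, 4²=16, 5²=25, 6²=36, 7²≡12, 8²≡27, 9²≡7, 10²≡26, 11²≡10, 12²≡33, 13²≡21, 14²≡11, 15²≡3, 16²≡34, 17²≡30, 18²≡28 (mod 37).
The residues are {1, 3, 4, 7, 9, 10, 11, 12, 16, 21, 25, 26, 27, 28, 30, 33, 34, 36}; the non-residues are the remaining 18 nonzero classes.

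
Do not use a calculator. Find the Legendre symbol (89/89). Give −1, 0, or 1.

First reduce: 89 ≡ 0 (mod 89).
Top reduces to 0: gcd > 1, so the symbol is 0.

0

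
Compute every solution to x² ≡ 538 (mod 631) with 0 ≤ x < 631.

296, 335

Since 631 ≡ 3 (mod 4), a square root of 538 is 538^((631+1)/4) = 538^158 mod 631.
Repeated squaring: 538^2≡446, 538^4≡151, 538^8≡85, 538^16≡284, 538^32≡519, 538^64≡555, 538^128≡97 (mod 631).
538^158 = 538^(128+16+8+4+2) ≡ 335 (mod 631).
Check: 335² = 112225 ≡ 538 (mod 631). The two roots are 296 and 335.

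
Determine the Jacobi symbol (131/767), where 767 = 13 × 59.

Reciprocity: 131 ≡ 3 and 767 ≡ 3 (mod 4), so (131/767) = −(767/131).
Reduce top mod 131: now compute (112/131).
Pull out 2^4: since 131 ≡ 3 (mod 8), (2/131) = -1, so (2/131)^4 = +1.
Reciprocity: 7 ≡ 3 and 131 ≡ 3 (mod 4), so (7/131) = −(131/7).
Reduce top mod 7: now compute (5/7).
Reciprocity: 5 ≡ 1 and 7 ≡ 3 (mod 4), so (5/7) = +(7/5).
Reduce top mod 5: now compute (2/5).
Pull out 2: since 5 ≡ 5 (mod 8), (2/5) = -1.
Reached (1/5) = 1. Collecting the sign flips along the way, the symbol is -1.

-1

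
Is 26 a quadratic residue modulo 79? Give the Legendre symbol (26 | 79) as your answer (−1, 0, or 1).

Pull out 2: since 79 ≡ 7 (mod 8), (2/79) = +1.
Reciprocity: 13 ≡ 1 and 79 ≡ 3 (mod 4), so (13/79) = +(79/13).
Reduce top mod 13: now compute (1/13).
Reached (1/13) = 1. Collecting the sign flips along the way, the symbol is +1.

1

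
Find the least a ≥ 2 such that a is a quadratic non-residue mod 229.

(2/229) = −1, so 2 is the smallest positive non-residue mod 229.

2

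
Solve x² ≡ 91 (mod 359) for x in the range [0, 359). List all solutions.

Since 359 ≡ 3 (mod 4), a square root of 91 is 91^((359+1)/4) = 91^90 mod 359.
Repeated squaring: 91^2≡24, 91^4≡217, 91^8≡60, 91^16≡10, 91^32≡100, 91^64≡307 (mod 359).
91^90 = 91^(64+16+8+2) ≡ 74 (mod 359).
Check: 74² = 5476 ≡ 91 (mod 359). The two roots are 74 and 285.

74, 285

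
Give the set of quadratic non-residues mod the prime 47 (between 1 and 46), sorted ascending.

5, 10, 11, 13, 15, 19, 20, 22, 23, 26, 29, 30, 31, 33, 35, 38, 39, 40, 41, 43, 44, 45, 46

Square k = 1,…,23 (k and 47−k give the same square):
1²=1, 2²=4, 3²=9, 4²=16, 5²=25, 6²=36, 7²≡2, 8²≡17, 9²≡34, 10²≡6, 11²≡27, 12²≡3, 13²≡28, 14²≡8, 15²≡37, 16²≡21, 17²≡7, 18²≡42, 19²≡32, 20²≡24, 21²≡18, 22²≡14, 23²≡12 (mod 47).
The residues are {1, 2, 3, 4, 6, 7, 8, 9, 12, 14, 16, 17, 18, 21, 24, 25, 27, 28, 32, 34, 36, 37, 42}; the non-residues are the remaining 23 nonzero classes.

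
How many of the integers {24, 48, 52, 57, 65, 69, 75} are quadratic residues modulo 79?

(24/79) = -1 → non-residue.
(48/79) = -1 → non-residue.
(52/79) = +1 → QR.
(57/79) = -1 → non-residue.
(65/79) = +1 → QR.
(69/79) = -1 → non-residue.
(75/79) = -1 → non-residue.
Total quadratic residues among the 7: 2.

2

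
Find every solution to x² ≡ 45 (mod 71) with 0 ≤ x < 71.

Since 71 ≡ 3 (mod 4), a square root of 45 is 45^((71+1)/4) = 45^18 mod 71.
Repeated squaring: 45^2≡37, 45^4≡20, 45^8≡45, 45^16≡37 (mod 71).
45^18 = 45^(16+2) ≡ 20 (mod 71).
Check: 20² = 400 ≡ 45 (mod 71). The two roots are 20 and 51.

20, 51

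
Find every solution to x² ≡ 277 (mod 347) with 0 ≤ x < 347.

113, 234

Since 347 ≡ 3 (mod 4), a square root of 277 is 277^((347+1)/4) = 277^87 mod 347.
Repeated squaring: 277^2≡42, 277^4≡29, 277^8≡147, 277^16≡95, 277^32≡3, 277^64≡9 (mod 347).
277^87 = 277^(64+16+4+2+1) ≡ 113 (mod 347).
Check: 113² = 12769 ≡ 277 (mod 347). The two roots are 113 and 234.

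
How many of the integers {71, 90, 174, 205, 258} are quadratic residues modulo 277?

(71/277) = +1 → QR.
(90/277) = +1 → QR.
(174/277) = -1 → non-residue.
(205/277) = -1 → non-residue.
(258/277) = +1 → QR.
Total quadratic residues among the 5: 3.

3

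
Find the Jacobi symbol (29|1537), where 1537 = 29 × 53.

0

Reciprocity: 29 ≡ 1 and 1537 ≡ 1 (mod 4), so (29/1537) = +(1537/29).
Reduce top mod 29: now compute (0/29).
Top reduces to 0: gcd > 1, so the symbol is 0.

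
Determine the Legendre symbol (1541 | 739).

-1

First reduce: 1541 ≡ 63 (mod 739).
Reciprocity: 63 ≡ 3 and 739 ≡ 3 (mod 4), so (63/739) = −(739/63).
Reduce top mod 63: now compute (46/63).
Pull out 2: since 63 ≡ 7 (mod 8), (2/63) = +1.
Reciprocity: 23 ≡ 3 and 63 ≡ 3 (mod 4), so (23/63) = −(63/23).
Reduce top mod 23: now compute (17/23).
Reciprocity: 17 ≡ 1 and 23 ≡ 3 (mod 4), so (17/23) = +(23/17).
Reduce top mod 17: now compute (6/17).
Pull out 2: since 17 ≡ 1 (mod 8), (2/17) = +1.
Reciprocity: 3 ≡ 3 and 17 ≡ 1 (mod 4), so (3/17) = +(17/3).
Reduce top mod 3: now compute (2/3).
Pull out 2: since 3 ≡ 3 (mod 8), (2/3) = -1.
Reached (1/3) = 1. Collecting the sign flips along the way, the symbol is -1.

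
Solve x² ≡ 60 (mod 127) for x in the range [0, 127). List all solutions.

Since 127 ≡ 3 (mod 4), a square root of 60 is 60^((127+1)/4) = 60^32 mod 127.
Repeated squaring: 60^2≡44, 60^4≡31, 60^8≡72, 60^16≡104, 60^32≡21 (mod 127).
60^32 = 60^(32) ≡ 21 (mod 127).
Check: 21² = 441 ≡ 60 (mod 127). The two roots are 21 and 106.

21, 106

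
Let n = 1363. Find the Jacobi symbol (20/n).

Pull out 2^2: since 1363 ≡ 3 (mod 8), (2/1363) = -1, so (2/1363)^2 = +1.
Reciprocity: 5 ≡ 1 and 1363 ≡ 3 (mod 4), so (5/1363) = +(1363/5).
Reduce top mod 5: now compute (3/5).
Reciprocity: 3 ≡ 3 and 5 ≡ 1 (mod 4), so (3/5) = +(5/3).
Reduce top mod 3: now compute (2/3).
Pull out 2: since 3 ≡ 3 (mod 8), (2/3) = -1.
Reached (1/3) = 1. Collecting the sign flips along the way, the symbol is -1.

-1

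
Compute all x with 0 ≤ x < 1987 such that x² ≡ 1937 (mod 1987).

Since 1987 ≡ 3 (mod 4), a square root of 1937 is 1937^((1987+1)/4) = 1937^497 mod 1987.
Repeated squaring: 1937^2≡513, 1937^4≡885, 1937^8≡347, 1937^16≡1189, 1937^32≡964, 1937^64≡1367, 1937^128≡909, 1937^256≡1676 (mod 1987).
1937^497 = 1937^(256+128+64+32+16+1) ≡ 1394 (mod 1987).
Check: 1394² = 1943236 ≡ 1937 (mod 1987). The two roots are 593 and 1394.

593, 1394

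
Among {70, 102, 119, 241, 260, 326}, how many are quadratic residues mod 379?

3

(70/379) = +1 → QR.
(102/379) = -1 → non-residue.
(119/379) = +1 → QR.
(241/379) = -1 → non-residue.
(260/379) = -1 → non-residue.
(326/379) = +1 → QR.
Total quadratic residues among the 6: 3.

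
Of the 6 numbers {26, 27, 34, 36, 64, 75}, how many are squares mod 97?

4

(26/97) = -1 → non-residue.
(27/97) = +1 → QR.
(34/97) = -1 → non-residue.
(36/97) = +1 → QR.
(64/97) = +1 → QR.
(75/97) = +1 → QR.
Total quadratic residues among the 6: 4.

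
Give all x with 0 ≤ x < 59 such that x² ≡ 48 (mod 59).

15, 44

Since 59 ≡ 3 (mod 4), a square root of 48 is 48^((59+1)/4) = 48^15 mod 59.
Repeated squaring: 48^2≡3, 48^4≡9, 48^8≡22 (mod 59).
48^15 = 48^(8+4+2+1) ≡ 15 (mod 59).
Check: 15² = 225 ≡ 48 (mod 59). The two roots are 15 and 44.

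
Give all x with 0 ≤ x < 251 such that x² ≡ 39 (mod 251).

87, 164

Since 251 ≡ 3 (mod 4), a square root of 39 is 39^((251+1)/4) = 39^63 mod 251.
Repeated squaring: 39^2≡15, 39^4≡225, 39^8≡174, 39^16≡156, 39^32≡240 (mod 251).
39^63 = 39^(32+16+8+4+2+1) ≡ 164 (mod 251).
Check: 164² = 26896 ≡ 39 (mod 251). The two roots are 87 and 164.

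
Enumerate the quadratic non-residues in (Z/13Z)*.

2,5,6,7,8,11

Square k = 1,…,6 (k and 13−k give the same square):
1²=1, 2²=4, 3²=9, 4²≡3, 5²≡12, 6²≡10 (mod 13).
The residues are {1, 3, 4, 9, 10, 12}; the non-residues are the remaining 6 nonzero classes.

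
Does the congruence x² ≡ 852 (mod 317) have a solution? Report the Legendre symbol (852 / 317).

1

First reduce: 852 ≡ 218 (mod 317).
Pull out 2: since 317 ≡ 5 (mod 8), (2/317) = -1.
Reciprocity: 109 ≡ 1 and 317 ≡ 1 (mod 4), so (109/317) = +(317/109).
Reduce top mod 109: now compute (99/109).
Reciprocity: 99 ≡ 3 and 109 ≡ 1 (mod 4), so (99/109) = +(109/99).
Reduce top mod 99: now compute (10/99).
Pull out 2: since 99 ≡ 3 (mod 8), (2/99) = -1.
Reciprocity: 5 ≡ 1 and 99 ≡ 3 (mod 4), so (5/99) = +(99/5).
Reduce top mod 5: now compute (4/5).
Pull out 2^2: since 5 ≡ 5 (mod 8), (2/5) = -1, so (2/5)^2 = +1.
Reached (1/5) = 1. Collecting the sign flips along the way, the symbol is +1.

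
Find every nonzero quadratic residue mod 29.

Square k = 1,…,14 (k and 29−k give the same square):
1²=1, 2²=4, 3²=9, 4²=16, 5²=25, 6²≡7, 7²≡20, 8²≡6, 9²≡23, 10²≡13, 11²≡5, 12²≡28, 13²≡24, 14²≡22 (mod 29).
So the quadratic residues mod 29 are {1, 4, 5, 6, 7, 9, 13, 16, 20, 22, 23, 24, 25, 28}.

1 4 5 6 7 9 13 16 20 22 23 24 25 28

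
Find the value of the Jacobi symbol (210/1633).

-1

Pull out 2: since 1633 ≡ 1 (mod 8), (2/1633) = +1.
Reciprocity: 105 ≡ 1 and 1633 ≡ 1 (mod 4), so (105/1633) = +(1633/105).
Reduce top mod 105: now compute (58/105).
Pull out 2: since 105 ≡ 1 (mod 8), (2/105) = +1.
Reciprocity: 29 ≡ 1 and 105 ≡ 1 (mod 4), so (29/105) = +(105/29).
Reduce top mod 29: now compute (18/29).
Pull out 2: since 29 ≡ 5 (mod 8), (2/29) = -1.
Reciprocity: 9 ≡ 1 and 29 ≡ 1 (mod 4), so (9/29) = +(29/9).
Reduce top mod 9: now compute (2/9).
Pull out 2: since 9 ≡ 1 (mod 8), (2/9) = +1.
Reached (1/9) = 1. Collecting the sign flips along the way, the symbol is -1.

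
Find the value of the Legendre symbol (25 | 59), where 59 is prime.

1

Reciprocity: 25 ≡ 1 and 59 ≡ 3 (mod 4), so (25/59) = +(59/25).
Reduce top mod 25: now compute (9/25).
Reciprocity: 9 ≡ 1 and 25 ≡ 1 (mod 4), so (9/25) = +(25/9).
Reduce top mod 9: now compute (7/9).
Reciprocity: 7 ≡ 3 and 9 ≡ 1 (mod 4), so (7/9) = +(9/7).
Reduce top mod 7: now compute (2/7).
Pull out 2: since 7 ≡ 7 (mod 8), (2/7) = +1.
Reached (1/7) = 1. Collecting the sign flips along the way, the symbol is +1.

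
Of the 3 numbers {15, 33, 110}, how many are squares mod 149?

2

(15/149) = -1 → non-residue.
(33/149) = +1 → QR.
(110/149) = +1 → QR.
Total quadratic residues among the 3: 2.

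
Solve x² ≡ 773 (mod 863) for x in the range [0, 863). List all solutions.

65, 798

Since 863 ≡ 3 (mod 4), a square root of 773 is 773^((863+1)/4) = 773^216 mod 863.
Repeated squaring: 773^2≡333, 773^4≡425, 773^8≡258, 773^16≡113, 773^32≡687, 773^64≡771, 773^128≡697 (mod 863).
773^216 = 773^(128+64+16+8) ≡ 65 (mod 863).
Check: 65² = 4225 ≡ 773 (mod 863). The two roots are 65 and 798.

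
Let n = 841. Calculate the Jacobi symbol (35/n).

1

Reciprocity: 35 ≡ 3 and 841 ≡ 1 (mod 4), so (35/841) = +(841/35).
Reduce top mod 35: now compute (1/35).
Reached (1/35) = 1. Collecting the sign flips along the way, the symbol is +1.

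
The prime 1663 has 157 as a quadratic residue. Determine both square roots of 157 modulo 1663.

245, 1418

Since 1663 ≡ 3 (mod 4), a square root of 157 is 157^((1663+1)/4) = 157^416 mod 1663.
Repeated squaring: 157^2≡1367, 157^4≡1140, 157^8≡797, 157^16≡1606, 157^32≡1586, 157^64≡940, 157^128≡547, 157^256≡1532 (mod 1663).
157^416 = 157^(256+128+32) ≡ 1418 (mod 1663).
Check: 1418² = 2010724 ≡ 157 (mod 1663). The two roots are 245 and 1418.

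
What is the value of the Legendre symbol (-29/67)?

Euler's criterion: (-29/67) ≡ 38^33 (mod 67).
38^2 ≡ 37 (mod 67)
38^4 ≡ 29 (mod 67)
38^8 ≡ 37 (mod 67)
38^16 ≡ 29 (mod 67)
38^32 ≡ 37 (mod 67)
38^33 = 38^(32+1) ≡ 66 (mod 67).
Result is 66 ≡ −1, so (-29/67) = −1.

-1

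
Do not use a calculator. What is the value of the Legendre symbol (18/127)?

1

Pull out 2: since 127 ≡ 7 (mod 8), (2/127) = +1.
Reciprocity: 9 ≡ 1 and 127 ≡ 3 (mod 4), so (9/127) = +(127/9).
Reduce top mod 9: now compute (1/9).
Reached (1/9) = 1. Collecting the sign flips along the way, the symbol is +1.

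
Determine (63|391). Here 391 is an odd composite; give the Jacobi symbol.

1

Reciprocity: 63 ≡ 3 and 391 ≡ 3 (mod 4), so (63/391) = −(391/63).
Reduce top mod 63: now compute (13/63).
Reciprocity: 13 ≡ 1 and 63 ≡ 3 (mod 4), so (13/63) = +(63/13).
Reduce top mod 13: now compute (11/13).
Reciprocity: 11 ≡ 3 and 13 ≡ 1 (mod 4), so (11/13) = +(13/11).
Reduce top mod 11: now compute (2/11).
Pull out 2: since 11 ≡ 3 (mod 8), (2/11) = -1.
Reached (1/11) = 1. Collecting the sign flips along the way, the symbol is +1.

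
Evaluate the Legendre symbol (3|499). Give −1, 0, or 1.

Reciprocity: 3 ≡ 3 and 499 ≡ 3 (mod 4), so (3/499) = −(499/3).
Reduce top mod 3: now compute (1/3).
Reached (1/3) = 1. Collecting the sign flips along the way, the symbol is -1.

-1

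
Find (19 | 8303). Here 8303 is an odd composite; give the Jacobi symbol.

Reciprocity: 19 ≡ 3 and 8303 ≡ 3 (mod 4), so (19/8303) = −(8303/19).
Reduce top mod 19: now compute (0/19).
Top reduces to 0: gcd > 1, so the symbol is 0.

0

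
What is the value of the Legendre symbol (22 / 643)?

Pull out 2: since 643 ≡ 3 (mod 8), (2/643) = -1.
Reciprocity: 11 ≡ 3 and 643 ≡ 3 (mod 4), so (11/643) = −(643/11).
Reduce top mod 11: now compute (5/11).
Reciprocity: 5 ≡ 1 and 11 ≡ 3 (mod 4), so (5/11) = +(11/5).
Reduce top mod 5: now compute (1/5).
Reached (1/5) = 1. Collecting the sign flips along the way, the symbol is +1.

1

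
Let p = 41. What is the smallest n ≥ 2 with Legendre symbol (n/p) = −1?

(2/41) = +1, so 2 is a residue.
(3/41) = −1, so 3 is the smallest positive non-residue mod 41.

3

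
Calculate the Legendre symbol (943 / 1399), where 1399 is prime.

1

Reciprocity: 943 ≡ 3 and 1399 ≡ 3 (mod 4), so (943/1399) = −(1399/943).
Reduce top mod 943: now compute (456/943).
Pull out 2^3: since 943 ≡ 7 (mod 8), (2/943) = +1, so (2/943)^3 = +1.
Reciprocity: 57 ≡ 1 and 943 ≡ 3 (mod 4), so (57/943) = +(943/57).
Reduce top mod 57: now compute (31/57).
Reciprocity: 31 ≡ 3 and 57 ≡ 1 (mod 4), so (31/57) = +(57/31).
Reduce top mod 31: now compute (26/31).
Pull out 2: since 31 ≡ 7 (mod 8), (2/31) = +1.
Reciprocity: 13 ≡ 1 and 31 ≡ 3 (mod 4), so (13/31) = +(31/13).
Reduce top mod 13: now compute (5/13).
Reciprocity: 5 ≡ 1 and 13 ≡ 1 (mod 4), so (5/13) = +(13/5).
Reduce top mod 5: now compute (3/5).
Reciprocity: 3 ≡ 3 and 5 ≡ 1 (mod 4), so (3/5) = +(5/3).
Reduce top mod 3: now compute (2/3).
Pull out 2: since 3 ≡ 3 (mod 8), (2/3) = -1.
Reached (1/3) = 1. Collecting the sign flips along the way, the symbol is +1.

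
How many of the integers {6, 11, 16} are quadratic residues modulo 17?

1

(6/17) = -1 → non-residue.
(11/17) = -1 → non-residue.
(16/17) = +1 → QR.
Total quadratic residues among the 3: 1.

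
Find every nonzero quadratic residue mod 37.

Square k = 1,…,18 (k and 37−k give the same square):
1²=1, 2²=4, 3²=9, 4²=16, 5²=25, 6²=36, 7²≡12, 8²≡27, 9²≡7, 10²≡26, 11²≡10, 12²≡33, 13²≡21, 14²≡11, 15²≡3, 16²≡34, 17²≡30, 18²≡28 (mod 37).
So the quadratic residues mod 37 are {1, 3, 4, 7, 9, 10, 11, 12, 16, 21, 25, 26, 27, 28, 30, 33, 34, 36}.

1,3,4,7,9,10,11,12,16,21,25,26,27,28,30,33,34,36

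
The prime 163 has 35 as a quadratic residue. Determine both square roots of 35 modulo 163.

Since 163 ≡ 3 (mod 4), a square root of 35 is 35^((163+1)/4) = 35^41 mod 163.
Repeated squaring: 35^2≡84, 35^4≡47, 35^8≡90, 35^16≡113, 35^32≡55 (mod 163).
35^41 = 35^(32+8+1) ≡ 144 (mod 163).
Check: 144² = 20736 ≡ 35 (mod 163). The two roots are 19 and 144.

19, 144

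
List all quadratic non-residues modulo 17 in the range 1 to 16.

3 5 6 7 10 11 12 14

Square k = 1,…,8 (k and 17−k give the same square):
1²=1, 2²=4, 3²=9, 4²=16, 5²≡8, 6²≡2, 7²≡15, 8²≡13 (mod 17).
The residues are {1, 2, 4, 8, 9, 13, 15, 16}; the non-residues are the remaining 8 nonzero classes.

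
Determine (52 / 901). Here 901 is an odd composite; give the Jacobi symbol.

Pull out 2^2: since 901 ≡ 5 (mod 8), (2/901) = -1, so (2/901)^2 = +1.
Reciprocity: 13 ≡ 1 and 901 ≡ 1 (mod 4), so (13/901) = +(901/13).
Reduce top mod 13: now compute (4/13).
Pull out 2^2: since 13 ≡ 5 (mod 8), (2/13) = -1, so (2/13)^2 = +1.
Reached (1/13) = 1. Collecting the sign flips along the way, the symbol is +1.

1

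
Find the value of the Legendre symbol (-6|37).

First reduce: -6 ≡ 31 (mod 37).
Reciprocity: 31 ≡ 3 and 37 ≡ 1 (mod 4), so (31/37) = +(37/31).
Reduce top mod 31: now compute (6/31).
Pull out 2: since 31 ≡ 7 (mod 8), (2/31) = +1.
Reciprocity: 3 ≡ 3 and 31 ≡ 3 (mod 4), so (3/31) = −(31/3).
Reduce top mod 3: now compute (1/3).
Reached (1/3) = 1. Collecting the sign flips along the way, the symbol is -1.

-1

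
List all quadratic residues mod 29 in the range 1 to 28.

1,4,5,6,7,9,13,16,20,22,23,24,25,28

Square k = 1,…,14 (k and 29−k give the same square):
1²=1, 2²=4, 3²=9, 4²=16, 5²=25, 6²≡7, 7²≡20, 8²≡6, 9²≡23, 10²≡13, 11²≡5, 12²≡28, 13²≡24, 14²≡22 (mod 29).
So the quadratic residues mod 29 are {1, 4, 5, 6, 7, 9, 13, 16, 20, 22, 23, 24, 25, 28}.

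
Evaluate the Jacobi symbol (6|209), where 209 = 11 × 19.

-1

Pull out 2: since 209 ≡ 1 (mod 8), (2/209) = +1.
Reciprocity: 3 ≡ 3 and 209 ≡ 1 (mod 4), so (3/209) = +(209/3).
Reduce top mod 3: now compute (2/3).
Pull out 2: since 3 ≡ 3 (mod 8), (2/3) = -1.
Reached (1/3) = 1. Collecting the sign flips along the way, the symbol is -1.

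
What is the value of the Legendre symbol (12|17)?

Pull out 2^2: since 17 ≡ 1 (mod 8), (2/17) = +1, so (2/17)^2 = +1.
Reciprocity: 3 ≡ 3 and 17 ≡ 1 (mod 4), so (3/17) = +(17/3).
Reduce top mod 3: now compute (2/3).
Pull out 2: since 3 ≡ 3 (mod 8), (2/3) = -1.
Reached (1/3) = 1. Collecting the sign flips along the way, the symbol is -1.

-1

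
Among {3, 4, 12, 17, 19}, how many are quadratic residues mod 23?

3

(3/23) = +1 → QR.
(4/23) = +1 → QR.
(12/23) = +1 → QR.
(17/23) = -1 → non-residue.
(19/23) = -1 → non-residue.
Total quadratic residues among the 5: 3.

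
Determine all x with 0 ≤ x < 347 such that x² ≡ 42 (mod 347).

Since 347 ≡ 3 (mod 4), a square root of 42 is 42^((347+1)/4) = 42^87 mod 347.
Repeated squaring: 42^2≡29, 42^4≡147, 42^8≡95, 42^16≡3, 42^32≡9, 42^64≡81 (mod 347).
42^87 = 42^(64+16+4+2+1) ≡ 277 (mod 347).
Check: 277² = 76729 ≡ 42 (mod 347). The two roots are 70 and 277.

70, 277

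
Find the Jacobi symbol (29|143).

Reciprocity: 29 ≡ 1 and 143 ≡ 3 (mod 4), so (29/143) = +(143/29).
Reduce top mod 29: now compute (27/29).
Reciprocity: 27 ≡ 3 and 29 ≡ 1 (mod 4), so (27/29) = +(29/27).
Reduce top mod 27: now compute (2/27).
Pull out 2: since 27 ≡ 3 (mod 8), (2/27) = -1.
Reached (1/27) = 1. Collecting the sign flips along the way, the symbol is -1.

-1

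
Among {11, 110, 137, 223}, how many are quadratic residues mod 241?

(11/241) = -1 → non-residue.
(110/241) = -1 → non-residue.
(137/241) = -1 → non-residue.
(223/241) = +1 → QR.
Total quadratic residues among the 4: 1.

1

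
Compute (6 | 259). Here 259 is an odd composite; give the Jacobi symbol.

Pull out 2: since 259 ≡ 3 (mod 8), (2/259) = -1.
Reciprocity: 3 ≡ 3 and 259 ≡ 3 (mod 4), so (3/259) = −(259/3).
Reduce top mod 3: now compute (1/3).
Reached (1/3) = 1. Collecting the sign flips along the way, the symbol is +1.

1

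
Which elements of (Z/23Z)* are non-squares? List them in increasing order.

Square k = 1,…,11 (k and 23−k give the same square):
1²=1, 2²=4, 3²=9, 4²=16, 5²≡2, 6²≡13, 7²≡3, 8²≡18, 9²≡12, 10²≡8, 11²≡6 (mod 23).
The residues are {1, 2, 3, 4, 6, 8, 9, 12, 13, 16, 18}; the non-residues are the remaining 11 nonzero classes.

5 7 10 11 14 15 17 19 20 21 22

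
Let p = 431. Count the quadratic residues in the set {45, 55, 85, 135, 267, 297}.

4

(45/431) = +1 → QR.
(55/431) = +1 → QR.
(85/431) = -1 → non-residue.
(135/431) = +1 → QR.
(267/431) = -1 → non-residue.
(297/431) = +1 → QR.
Total quadratic residues among the 6: 4.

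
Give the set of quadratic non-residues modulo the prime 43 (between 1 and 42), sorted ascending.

2,3,5,7,8,12,18,19,20,22,26,27,28,29,30,32,33,34,37,39,42

Square k = 1,…,21 (k and 43−k give the same square):
1²=1, 2²=4, 3²=9, 4²=16, 5²=25, 6²=36, 7²≡6, 8²≡21, 9²≡38, 10²≡14, 11²≡35, 12²≡15, 13²≡40, 14²≡24, 15²≡10, 16²≡41, 17²≡31, 18²≡23, 19²≡17, 20²≡13, 21²≡11 (mod 43).
The residues are {1, 4, 6, 9, 10, 11, 13, 14, 15, 16, 17, 21, 23, 24, 25, 31, 35, 36, 38, 40, 41}; the non-residues are the remaining 21 nonzero classes.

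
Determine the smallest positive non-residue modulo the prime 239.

(2/239) = +1, so 2 is a residue.
(3/239) = +1, so 3 is a residue.
(4/239) = +1, so 4 is a residue.
(5/239) = +1, so 5 is a residue.
(6/239) = +1, so 6 is a residue.
(7/239) = −1, so 7 is the smallest positive non-residue mod 239.

7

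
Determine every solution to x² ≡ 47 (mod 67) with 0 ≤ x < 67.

28, 39

Since 67 ≡ 3 (mod 4), a square root of 47 is 47^((67+1)/4) = 47^17 mod 67.
Repeated squaring: 47^2≡65, 47^4≡4, 47^8≡16, 47^16≡55 (mod 67).
47^17 = 47^(16+1) ≡ 39 (mod 67).
Check: 39² = 1521 ≡ 47 (mod 67). The two roots are 28 and 39.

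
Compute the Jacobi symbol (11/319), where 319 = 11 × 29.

0

Reciprocity: 11 ≡ 3 and 319 ≡ 3 (mod 4), so (11/319) = −(319/11).
Reduce top mod 11: now compute (0/11).
Top reduces to 0: gcd > 1, so the symbol is 0.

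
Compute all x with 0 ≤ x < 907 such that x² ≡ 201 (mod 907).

191, 716

Since 907 ≡ 3 (mod 4), a square root of 201 is 201^((907+1)/4) = 201^227 mod 907.
Repeated squaring: 201^2≡493, 201^4≡880, 201^8≡729, 201^16≡846, 201^32≡93, 201^64≡486, 201^128≡376 (mod 907).
201^227 = 201^(128+64+32+2+1) ≡ 191 (mod 907).
Check: 191² = 36481 ≡ 201 (mod 907). The two roots are 191 and 716.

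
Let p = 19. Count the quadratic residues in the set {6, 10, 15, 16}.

2

(6/19) = +1 → QR.
(10/19) = -1 → non-residue.
(15/19) = -1 → non-residue.
(16/19) = +1 → QR.
Total quadratic residues among the 4: 2.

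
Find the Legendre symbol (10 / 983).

-1

Pull out 2: since 983 ≡ 7 (mod 8), (2/983) = +1.
Reciprocity: 5 ≡ 1 and 983 ≡ 3 (mod 4), so (5/983) = +(983/5).
Reduce top mod 5: now compute (3/5).
Reciprocity: 3 ≡ 3 and 5 ≡ 1 (mod 4), so (3/5) = +(5/3).
Reduce top mod 3: now compute (2/3).
Pull out 2: since 3 ≡ 3 (mod 8), (2/3) = -1.
Reached (1/3) = 1. Collecting the sign flips along the way, the symbol is -1.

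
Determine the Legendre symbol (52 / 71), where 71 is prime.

Euler's criterion: (52/71) ≡ 52^35 (mod 71).
52^2 ≡ 6 (mod 71)
52^4 ≡ 36 (mod 71)
52^8 ≡ 18 (mod 71)
52^16 ≡ 40 (mod 71)
52^32 ≡ 38 (mod 71)
52^35 = 52^(32+2+1) ≡ 70 (mod 71).
Result is 70 ≡ −1, so (52/71) = −1.

-1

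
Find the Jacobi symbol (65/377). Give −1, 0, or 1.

0

Reciprocity: 65 ≡ 1 and 377 ≡ 1 (mod 4), so (65/377) = +(377/65).
Reduce top mod 65: now compute (52/65).
Pull out 2^2: since 65 ≡ 1 (mod 8), (2/65) = +1, so (2/65)^2 = +1.
Reciprocity: 13 ≡ 1 and 65 ≡ 1 (mod 4), so (13/65) = +(65/13).
Reduce top mod 13: now compute (0/13).
Top reduces to 0: gcd > 1, so the symbol is 0.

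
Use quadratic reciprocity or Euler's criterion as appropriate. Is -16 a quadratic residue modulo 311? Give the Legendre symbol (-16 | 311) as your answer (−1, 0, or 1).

Euler's criterion: (-16/311) ≡ 295^155 (mod 311).
295^2 ≡ 256 (mod 311)
295^4 ≡ 226 (mod 311)
295^8 ≡ 72 (mod 311)
295^16 ≡ 208 (mod 311)
295^32 ≡ 35 (mod 311)
295^64 ≡ 292 (mod 311)
295^128 ≡ 50 (mod 311)
295^155 = 295^(128+16+8+2+1) ≡ 310 (mod 311).
Result is 310 ≡ −1, so (-16/311) = −1.

-1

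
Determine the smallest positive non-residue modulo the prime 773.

2

(2/773) = −1, so 2 is the smallest positive non-residue mod 773.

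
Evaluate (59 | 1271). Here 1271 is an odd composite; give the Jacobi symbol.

Reciprocity: 59 ≡ 3 and 1271 ≡ 3 (mod 4), so (59/1271) = −(1271/59).
Reduce top mod 59: now compute (32/59).
Pull out 2^5: since 59 ≡ 3 (mod 8), (2/59) = -1, so (2/59)^5 = -1.
Reached (1/59) = 1. Collecting the sign flips along the way, the symbol is +1.

1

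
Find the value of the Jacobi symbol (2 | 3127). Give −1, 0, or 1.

1

Pull out 2: since 3127 ≡ 7 (mod 8), (2/3127) = +1.
Reached (1/3127) = 1. Collecting the sign flips along the way, the symbol is +1.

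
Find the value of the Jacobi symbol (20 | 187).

Pull out 2^2: since 187 ≡ 3 (mod 8), (2/187) = -1, so (2/187)^2 = +1.
Reciprocity: 5 ≡ 1 and 187 ≡ 3 (mod 4), so (5/187) = +(187/5).
Reduce top mod 5: now compute (2/5).
Pull out 2: since 5 ≡ 5 (mod 8), (2/5) = -1.
Reached (1/5) = 1. Collecting the sign flips along the way, the symbol is -1.

-1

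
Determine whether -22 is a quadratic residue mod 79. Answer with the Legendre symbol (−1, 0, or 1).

First reduce: -22 ≡ 57 (mod 79).
Reciprocity: 57 ≡ 1 and 79 ≡ 3 (mod 4), so (57/79) = +(79/57).
Reduce top mod 57: now compute (22/57).
Pull out 2: since 57 ≡ 1 (mod 8), (2/57) = +1.
Reciprocity: 11 ≡ 3 and 57 ≡ 1 (mod 4), so (11/57) = +(57/11).
Reduce top mod 11: now compute (2/11).
Pull out 2: since 11 ≡ 3 (mod 8), (2/11) = -1.
Reached (1/11) = 1. Collecting the sign flips along the way, the symbol is -1.

-1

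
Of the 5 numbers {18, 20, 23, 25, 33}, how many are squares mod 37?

(18/37) = -1 → non-residue.
(20/37) = -1 → non-residue.
(23/37) = -1 → non-residue.
(25/37) = +1 → QR.
(33/37) = +1 → QR.
Total quadratic residues among the 5: 2.

2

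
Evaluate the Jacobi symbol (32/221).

Pull out 2^5: since 221 ≡ 5 (mod 8), (2/221) = -1, so (2/221)^5 = -1.
Reached (1/221) = 1. Collecting the sign flips along the way, the symbol is -1.

-1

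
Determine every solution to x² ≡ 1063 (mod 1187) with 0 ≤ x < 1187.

68, 1119

Since 1187 ≡ 3 (mod 4), a square root of 1063 is 1063^((1187+1)/4) = 1063^297 mod 1187.
Repeated squaring: 1063^2≡1132, 1063^4≡651, 1063^8≡42, 1063^16≡577, 1063^32≡569, 1063^64≡897, 1063^128≡1010, 1063^256≡467 (mod 1187).
1063^297 = 1063^(256+32+8+1) ≡ 1119 (mod 1187).
Check: 1119² = 1252161 ≡ 1063 (mod 1187). The two roots are 68 and 1119.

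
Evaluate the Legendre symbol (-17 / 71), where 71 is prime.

Euler's criterion: (-17/71) ≡ 54^35 (mod 71).
54^2 ≡ 5 (mod 71)
54^4 ≡ 25 (mod 71)
54^8 ≡ 57 (mod 71)
54^16 ≡ 54 (mod 71)
54^32 ≡ 5 (mod 71)
54^35 = 54^(32+2+1) ≡ 1 (mod 71).
Result is 1, so (-17/71) = 1.

1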